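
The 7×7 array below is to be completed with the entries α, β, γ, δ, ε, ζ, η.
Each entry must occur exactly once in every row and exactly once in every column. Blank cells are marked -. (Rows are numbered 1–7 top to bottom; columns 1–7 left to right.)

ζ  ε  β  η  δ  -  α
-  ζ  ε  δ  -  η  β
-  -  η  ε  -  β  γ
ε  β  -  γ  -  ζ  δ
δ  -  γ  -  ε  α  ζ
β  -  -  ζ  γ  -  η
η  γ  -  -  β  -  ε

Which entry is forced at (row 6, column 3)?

δ

Row 1, column 6: row 1 has {α, β, δ, ε, ζ, η} and column 6 has {α, β, ζ, η}, leaving only γ.
Row 2, column 5: row 2 has {β, δ, ε, ζ, η} and column 5 has {β, γ, δ, ε}, leaving only α.
Row 2, column 1: row 2 has {α, β, δ, ε, ζ, η} and column 1 has {β, δ, ε, ζ, η}, leaving only γ.
Row 3, column 1: row 3 has {β, γ, ε, η} and column 1 has {β, γ, δ, ε, ζ, η}, leaving only α.
Row 3, column 2: row 3 has {α, β, γ, ε, η} and column 2 has {β, γ, ε, ζ}, leaving only δ.
Row 3, column 5: row 3 has {α, β, γ, δ, ε, η} and column 5 has {α, β, γ, δ, ε}, leaving only ζ.
Row 4, column 3: row 4 has {β, γ, δ, ε, ζ} and column 3 has {β, γ, ε, η}, leaving only α.
Row 6 already has {β, γ, ζ, η} and column 3 already has {α, β, γ, ε, η}, so row 6, column 3 must be δ.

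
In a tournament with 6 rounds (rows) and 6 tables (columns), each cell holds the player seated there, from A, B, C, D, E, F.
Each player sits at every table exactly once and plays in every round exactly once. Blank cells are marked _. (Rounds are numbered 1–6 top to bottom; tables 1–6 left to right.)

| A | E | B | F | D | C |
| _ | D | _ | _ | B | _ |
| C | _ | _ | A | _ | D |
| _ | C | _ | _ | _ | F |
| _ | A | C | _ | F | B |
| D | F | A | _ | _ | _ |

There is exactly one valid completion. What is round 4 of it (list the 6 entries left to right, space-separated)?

Round 3, table 2: round 3 has {A, C, D} and table 2 has {A, C, D, E, F}, leaving only B.
Round 3, table 5: round 3 has {A, B, C, D} and table 5 has {B, D, F}, leaving only E.
Round 4, table 5: round 4 has {C, F} and table 5 has {B, D, E, F}, leaving only A.
Round 3, table 3: round 3 has {A, B, C, D, E} and table 3 has {A, B, C}, leaving only F.
Round 2, table 3: round 2 has {B, D} and table 3 has {A, B, C, F}, leaving only E.
Round 4, table 3: round 4 has {A, C, F} and table 3 has {A, B, C, E, F}, leaving only D.
Round 2, table 1: round 2 has {B, D, E} and table 1 has {A, C, D}, leaving only F.
Round 2, table 4: round 2 has {B, D, E, F} and table 4 has {A, F}, leaving only C.
Round 2, table 6: round 2 has {B, C, D, E, F} and table 6 has {B, C, D, F}, leaving only A.
Round 5, table 1: round 5 has {A, B, C, F} and table 1 has {A, C, D, F}, leaving only E.
Round 4, table 1: round 4 has {A, C, D, F} and table 1 has {A, C, D, E, F}, leaving only B.
Round 4, table 4: round 4 has {A, B, C, D, F} and table 4 has {A, C, F}, leaving only E.
So round 4 reads: B C D E A F.

B C D E A F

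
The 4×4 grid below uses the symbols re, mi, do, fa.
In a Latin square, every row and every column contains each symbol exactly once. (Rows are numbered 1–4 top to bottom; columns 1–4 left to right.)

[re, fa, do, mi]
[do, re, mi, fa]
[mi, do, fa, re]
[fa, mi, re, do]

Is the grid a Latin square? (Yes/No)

Each row is a permutation of the 4 symbols, and so is each column.

Yes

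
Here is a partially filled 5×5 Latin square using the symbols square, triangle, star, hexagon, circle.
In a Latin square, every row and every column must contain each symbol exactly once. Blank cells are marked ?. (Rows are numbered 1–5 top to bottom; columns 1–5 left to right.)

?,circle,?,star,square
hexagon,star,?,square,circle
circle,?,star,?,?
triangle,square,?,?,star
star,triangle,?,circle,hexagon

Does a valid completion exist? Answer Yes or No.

No

Row 1, column 1: row 1 together with column 1 already contain {square, triangle, star, hexagon, circle} — every symbol — so nothing can go there. The grid has no valid completion.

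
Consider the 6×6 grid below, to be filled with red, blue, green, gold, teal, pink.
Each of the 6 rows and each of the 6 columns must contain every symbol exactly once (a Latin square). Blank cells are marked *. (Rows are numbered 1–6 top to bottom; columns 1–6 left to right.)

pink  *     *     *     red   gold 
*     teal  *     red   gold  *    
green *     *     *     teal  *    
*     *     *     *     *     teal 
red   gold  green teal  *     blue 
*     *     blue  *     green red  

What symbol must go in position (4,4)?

Row 1, column 3: row 1 has {red, gold, pink} and column 3 has {blue, green}, leaving only teal.
Row 2, column 1: row 2 has {red, gold, teal} and column 1 has {red, green, pink}, leaving only blue.
Row 2, column 3: row 2 has {red, blue, gold, teal} and column 3 has {blue, green, teal}, leaving only pink.
Row 2, column 6: row 2 has {red, blue, gold, teal, pink} and column 6 has {red, blue, gold, teal}, leaving only green.
Row 3, column 6: row 3 has {green, teal} and column 6 has {red, blue, green, gold, teal}, leaving only pink.
Row 4, column 1: row 4 has {teal} and column 1 has {red, blue, green, pink}, leaving only gold.
Row 4, column 3: row 4 has {gold, teal} and column 3 has {blue, green, teal, pink}, leaving only red.
Row 3, column 3: row 3 has {green, teal, pink} and column 3 has {red, blue, green, teal, pink}, leaving only gold.
Row 3, column 4: row 3 has {green, gold, teal, pink} and column 4 has {red, teal}, leaving only blue.
Row 1, column 4: row 1 has {red, gold, teal, pink} and column 4 has {red, blue, teal}, leaving only green.
Row 4 already has {red, gold, teal} and column 4 already has {red, blue, green, teal}, so row 4, column 4 must be pink.

pink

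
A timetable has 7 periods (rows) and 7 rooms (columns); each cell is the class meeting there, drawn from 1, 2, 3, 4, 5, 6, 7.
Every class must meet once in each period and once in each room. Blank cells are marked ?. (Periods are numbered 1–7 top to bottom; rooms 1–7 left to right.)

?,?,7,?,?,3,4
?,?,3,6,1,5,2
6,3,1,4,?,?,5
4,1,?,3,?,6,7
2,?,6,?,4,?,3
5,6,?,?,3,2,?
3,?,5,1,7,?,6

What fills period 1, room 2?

Period 1, room 1: period 1 has {3, 4, 7} and room 1 has {2, 3, 4, 5, 6}, leaving only 1.
Period 2, room 1: period 2 has {1, 2, 3, 5, 6} and room 1 has {1, 2, 3, 4, 5, 6}, leaving only 7.
Period 2, room 2: period 2 has {1, 2, 3, 5, 6, 7} and room 2 has {1, 3, 6}, leaving only 4.
Period 3, room 5: period 3 has {1, 3, 4, 5, 6} and room 5 has {1, 3, 4, 7}, leaving only 2.
Period 3, room 6: period 3 has {1, 2, 3, 4, 5, 6} and room 6 has {2, 3, 5, 6}, leaving only 7.
Period 4, room 3: period 4 has {1, 3, 4, 6, 7} and room 3 has {1, 3, 5, 6, 7}, leaving only 2.
Period 4, room 5: period 4 has {1, 2, 3, 4, 6, 7} and room 5 has {1, 2, 3, 4, 7}, leaving only 5.
Period 1, room 5: period 1 has {1, 3, 4, 7} and room 5 has {1, 2, 3, 4, 5, 7}, leaving only 6.
Period 5, room 6: period 5 has {2, 3, 4, 6} and room 6 has {2, 3, 5, 6, 7}, leaving only 1.
Period 6, room 3: period 6 has {2, 3, 5, 6} and room 3 has {1, 2, 3, 5, 6, 7}, leaving only 4.
Period 6, room 4: period 6 has {2, 3, 4, 5, 6} and room 4 has {1, 3, 4, 6}, leaving only 7.
Period 5, room 4: period 5 has {1, 2, 3, 4, 6} and room 4 has {1, 3, 4, 6, 7}, leaving only 5.
Period 1, room 4: period 1 has {1, 3, 4, 6, 7} and room 4 has {1, 3, 4, 5, 6, 7}, leaving only 2.
Period 1 already has {1, 2, 3, 4, 6, 7} and room 2 already has {1, 3, 4, 6}, so period 1, room 2 must be 5.

5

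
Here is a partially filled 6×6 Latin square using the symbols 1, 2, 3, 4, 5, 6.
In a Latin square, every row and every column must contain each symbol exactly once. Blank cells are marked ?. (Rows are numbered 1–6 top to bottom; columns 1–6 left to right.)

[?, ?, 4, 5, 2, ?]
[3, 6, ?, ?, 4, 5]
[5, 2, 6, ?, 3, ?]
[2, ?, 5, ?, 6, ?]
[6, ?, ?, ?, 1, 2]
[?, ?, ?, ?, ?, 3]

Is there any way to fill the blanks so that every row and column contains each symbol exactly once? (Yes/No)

No row or column among the givens repeats a symbol, and propagating forced cells runs into no contradiction.
One valid completion exists (for instance, 1 3 4 5 2 6 / 3 6 1 2 4 5 / 5 2 6 1 3 4 / 2 4 5 3 6 1 / 6 5 3 4 1 2 / 4 1 2 6 5 3).

Yes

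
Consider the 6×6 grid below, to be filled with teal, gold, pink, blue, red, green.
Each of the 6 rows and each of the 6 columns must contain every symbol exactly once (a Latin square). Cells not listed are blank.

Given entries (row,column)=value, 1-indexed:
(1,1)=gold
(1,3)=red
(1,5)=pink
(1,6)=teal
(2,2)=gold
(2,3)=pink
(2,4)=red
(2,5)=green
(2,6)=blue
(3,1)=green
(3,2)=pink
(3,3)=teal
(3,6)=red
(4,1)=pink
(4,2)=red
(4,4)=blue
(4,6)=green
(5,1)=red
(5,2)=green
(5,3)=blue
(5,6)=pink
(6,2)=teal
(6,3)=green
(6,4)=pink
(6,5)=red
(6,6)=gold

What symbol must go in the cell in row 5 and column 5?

gold

Row 1, column 2: row 1 has {teal, gold, pink, red} and column 2 has {teal, gold, pink, red, green}, leaving only blue.
Row 1, column 4: row 1 has {teal, gold, pink, blue, red} and column 4 has {pink, blue, red}, leaving only green.
Row 2, column 1: row 2 has {gold, pink, blue, red, green} and column 1 has {gold, pink, red, green}, leaving only teal.
Row 3, column 4: row 3 has {teal, pink, red, green} and column 4 has {pink, blue, red, green}, leaving only gold.
Row 3, column 5: row 3 has {teal, gold, pink, red, green} and column 5 has {pink, red, green}, leaving only blue.
Row 4, column 3: row 4 has {pink, blue, red, green} and column 3 has {teal, pink, blue, red, green}, leaving only gold.
Row 4, column 5: row 4 has {gold, pink, blue, red, green} and column 5 has {pink, blue, red, green}, leaving only teal.
Row 5 already has {pink, blue, red, green} and column 5 already has {teal, pink, blue, red, green}, so row 5, column 5 must be gold.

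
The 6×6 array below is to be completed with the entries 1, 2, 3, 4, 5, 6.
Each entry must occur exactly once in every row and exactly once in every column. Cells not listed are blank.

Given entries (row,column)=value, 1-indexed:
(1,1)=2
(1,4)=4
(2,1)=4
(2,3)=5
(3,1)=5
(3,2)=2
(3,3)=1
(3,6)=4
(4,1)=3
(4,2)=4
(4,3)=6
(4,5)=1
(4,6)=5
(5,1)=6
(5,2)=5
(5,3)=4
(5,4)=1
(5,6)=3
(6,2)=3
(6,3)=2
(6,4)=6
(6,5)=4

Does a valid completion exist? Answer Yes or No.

No

Row 1, column 3: row 1 has {2, 4} and column 3 has {1, 2, 4, 5, 6}, so it must be 3.
Row 3, column 4: row 3 has {1, 2, 4, 5} and column 4 has {1, 4, 6}, so it must be 3.
Row 2, column 4: row 2 has {4, 5} and column 4 has {1, 3, 4, 6}, so it must be 2.
Now row 4, column 4: row 4 together with column 4 already contain {1, 2, 3, 4, 5, 6} — every symbol — so nothing can go there. The grid has no valid completion.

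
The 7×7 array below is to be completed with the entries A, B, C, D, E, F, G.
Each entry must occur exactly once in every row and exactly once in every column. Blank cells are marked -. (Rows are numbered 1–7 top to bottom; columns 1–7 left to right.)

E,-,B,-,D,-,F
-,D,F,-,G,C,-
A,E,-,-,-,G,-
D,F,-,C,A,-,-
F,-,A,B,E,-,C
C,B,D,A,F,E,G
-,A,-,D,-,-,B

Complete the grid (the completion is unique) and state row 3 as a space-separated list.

A E C F B G D

Row 3, column 3: row 3 has {A, E, G} and column 3 has {A, B, D, F}, leaving only C.
Row 3, column 4: row 3 has {A, C, E, G} and column 4 has {A, B, C, D}, leaving only F.
Row 3, column 5: row 3 has {A, C, E, F, G} and column 5 has {A, D, E, F, G}, leaving only B.
Row 3, column 7: row 3 has {A, B, C, E, F, G} and column 7 has {B, C, F, G}, leaving only D.
So row 3 reads: A E C F B G D.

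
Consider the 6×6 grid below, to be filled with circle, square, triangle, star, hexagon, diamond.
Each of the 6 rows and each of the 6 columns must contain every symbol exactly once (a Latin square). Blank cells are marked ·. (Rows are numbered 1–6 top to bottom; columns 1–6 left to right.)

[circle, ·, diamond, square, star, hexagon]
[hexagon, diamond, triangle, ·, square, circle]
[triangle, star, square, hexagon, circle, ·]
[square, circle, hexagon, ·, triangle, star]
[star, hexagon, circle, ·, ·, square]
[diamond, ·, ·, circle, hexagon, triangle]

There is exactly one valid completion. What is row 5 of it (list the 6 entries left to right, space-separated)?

Row 5, column 5: row 5 has {circle, square, star, hexagon} and column 5 has {circle, square, triangle, star, hexagon}, leaving only diamond.
Row 5, column 4: row 5 has {circle, square, star, hexagon, diamond} and column 4 has {circle, square, hexagon}, leaving only triangle.
So row 5 reads: star hexagon circle triangle diamond square.

star hexagon circle triangle diamond square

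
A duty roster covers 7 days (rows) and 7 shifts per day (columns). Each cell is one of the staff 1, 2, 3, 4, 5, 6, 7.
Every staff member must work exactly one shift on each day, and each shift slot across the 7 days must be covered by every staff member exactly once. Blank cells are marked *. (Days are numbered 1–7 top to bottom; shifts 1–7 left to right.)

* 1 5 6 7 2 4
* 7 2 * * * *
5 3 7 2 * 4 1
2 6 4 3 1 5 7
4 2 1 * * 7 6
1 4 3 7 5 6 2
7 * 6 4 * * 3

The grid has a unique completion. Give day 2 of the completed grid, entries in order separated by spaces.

6 7 2 1 4 3 5

Day 2, shift 7: day 2 has {2, 7} and shift 7 has {1, 2, 3, 4, 6, 7}, leaving only 5.
Day 2, shift 4: day 2 has {2, 5, 7} and shift 4 has {2, 3, 4, 6, 7}, leaving only 1.
Day 2, shift 6: day 2 has {1, 2, 5, 7} and shift 6 has {2, 4, 5, 6, 7}, leaving only 3.
Day 2, shift 1: day 2 has {1, 2, 3, 5, 7} and shift 1 has {1, 2, 4, 5, 7}, leaving only 6.
Day 2, shift 5: day 2 has {1, 2, 3, 5, 6, 7} and shift 5 has {1, 5, 7}, leaving only 4.
So day 2 reads: 6 7 2 1 4 3 5.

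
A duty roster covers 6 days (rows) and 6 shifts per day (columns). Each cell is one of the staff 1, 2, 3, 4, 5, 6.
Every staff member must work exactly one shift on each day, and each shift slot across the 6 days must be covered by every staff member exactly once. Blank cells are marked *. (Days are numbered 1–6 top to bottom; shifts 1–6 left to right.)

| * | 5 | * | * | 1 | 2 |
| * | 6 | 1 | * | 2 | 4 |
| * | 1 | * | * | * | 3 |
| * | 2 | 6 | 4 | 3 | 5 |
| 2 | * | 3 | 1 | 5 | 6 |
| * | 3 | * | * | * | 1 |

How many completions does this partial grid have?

Day 1, shift 1: eliminating its day and shift leaves {3, 4, 6}.
Day 1, shift 3: eliminating its day and shift leaves {4}.
Day 1, shift 4: eliminating its day and shift leaves {3, 6}.
Day 2, shift 1: eliminating its day and shift leaves {3, 5}.
Day 2, shift 4: eliminating its day and shift leaves {3, 5}.
Day 3, shift 1: eliminating its day and shift leaves {4, 5, 6}.
Day 3, shift 3: eliminating its day and shift leaves {2, 4, 5}.
Day 3, shift 4: eliminating its day and shift leaves {2, 5, 6}.
Day 3, shift 5: eliminating its day and shift leaves {4, 6}.
Day 4, shift 1: eliminating its day and shift leaves {1}.
Day 5, shift 2: eliminating its day and shift leaves {4}.
Day 6, shift 1: eliminating its day and shift leaves {4, 5, 6}.
Day 6, shift 3: eliminating its day and shift leaves {2, 4, 5}.
Day 6, shift 4: eliminating its day and shift leaves {2, 5, 6}.
Day 6, shift 5: eliminating its day and shift leaves {4, 6}.
Enumerating the assignments across these blanks that avoid any day or shift repeat gives 6 completions.

6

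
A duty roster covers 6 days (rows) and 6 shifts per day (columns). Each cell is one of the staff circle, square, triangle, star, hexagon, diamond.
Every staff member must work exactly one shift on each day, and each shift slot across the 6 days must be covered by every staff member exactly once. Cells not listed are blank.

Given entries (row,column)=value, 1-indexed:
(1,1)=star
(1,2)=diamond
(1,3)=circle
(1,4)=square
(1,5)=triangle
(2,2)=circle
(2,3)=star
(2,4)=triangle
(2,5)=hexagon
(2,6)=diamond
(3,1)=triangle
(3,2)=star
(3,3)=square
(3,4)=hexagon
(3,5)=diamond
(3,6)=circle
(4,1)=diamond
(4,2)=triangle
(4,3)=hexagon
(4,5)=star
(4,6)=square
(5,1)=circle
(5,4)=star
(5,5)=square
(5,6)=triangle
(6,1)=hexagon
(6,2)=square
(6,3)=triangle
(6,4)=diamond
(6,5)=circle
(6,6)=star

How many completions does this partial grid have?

Day 1, shift 6: eliminating its day and shift leaves {hexagon}.
Day 2, shift 1: eliminating its day and shift leaves {square}.
Day 4, shift 4: eliminating its day and shift leaves {circle}.
Day 5, shift 2: eliminating its day and shift leaves {hexagon}.
Day 5, shift 3: eliminating its day and shift leaves {diamond}.
Only one assignment across all blanks avoids any day or shift repeat, giving 1 completion.

1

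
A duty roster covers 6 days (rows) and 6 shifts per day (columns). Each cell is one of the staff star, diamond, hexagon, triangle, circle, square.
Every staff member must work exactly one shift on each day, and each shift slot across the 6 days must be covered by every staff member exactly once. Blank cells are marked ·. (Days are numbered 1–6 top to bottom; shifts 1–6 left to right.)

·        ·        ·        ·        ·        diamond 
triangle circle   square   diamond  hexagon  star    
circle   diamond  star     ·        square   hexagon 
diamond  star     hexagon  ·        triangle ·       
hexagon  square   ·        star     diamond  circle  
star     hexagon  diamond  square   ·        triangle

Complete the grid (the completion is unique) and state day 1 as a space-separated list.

Day 1, shift 1: day 1 has {diamond} and shift 1 has {star, diamond, hexagon, triangle, circle}, leaving only square.
Day 1, shift 2: day 1 has {diamond, square} and shift 2 has {star, diamond, hexagon, circle, square}, leaving only triangle.
Day 1, shift 3: day 1 has {diamond, triangle, square} and shift 3 has {star, diamond, hexagon, square}, leaving only circle.
Day 1, shift 4: day 1 has {diamond, triangle, circle, square} and shift 4 has {star, diamond, square}, leaving only hexagon.
Day 1, shift 5: day 1 has {diamond, hexagon, triangle, circle, square} and shift 5 has {diamond, hexagon, triangle, square}, leaving only star.
So day 1 reads: square triangle circle hexagon star diamond.

square triangle circle hexagon star diamond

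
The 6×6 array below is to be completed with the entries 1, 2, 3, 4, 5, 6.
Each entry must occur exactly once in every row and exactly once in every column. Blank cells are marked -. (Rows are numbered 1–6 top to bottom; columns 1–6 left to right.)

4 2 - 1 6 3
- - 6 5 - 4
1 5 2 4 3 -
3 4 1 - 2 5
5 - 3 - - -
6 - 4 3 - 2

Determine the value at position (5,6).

Row 1, column 3: row 1 has {1, 2, 3, 4, 6} and column 3 has {1, 2, 3, 4, 6}, leaving only 5.
Row 2, column 1: row 2 has {4, 5, 6} and column 1 has {1, 3, 4, 5, 6}, leaving only 2.
Row 2, column 5: row 2 has {2, 4, 5, 6} and column 5 has {2, 3, 6}, leaving only 1.
Row 2, column 2: row 2 has {1, 2, 4, 5, 6} and column 2 has {2, 4, 5}, leaving only 3.
Row 3, column 6: row 3 has {1, 2, 3, 4, 5} and column 6 has {2, 3, 4, 5}, leaving only 6.
Row 5 already has {3, 5} and column 6 already has {2, 3, 4, 5, 6}, so row 5, column 6 must be 1.

1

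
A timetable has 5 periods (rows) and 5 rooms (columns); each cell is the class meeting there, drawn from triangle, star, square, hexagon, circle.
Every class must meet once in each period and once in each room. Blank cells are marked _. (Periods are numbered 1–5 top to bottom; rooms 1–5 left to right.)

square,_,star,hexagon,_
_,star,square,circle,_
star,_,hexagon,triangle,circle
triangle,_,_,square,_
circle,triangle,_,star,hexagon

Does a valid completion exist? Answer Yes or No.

No

Period 5, room 3: period 5 together with room 3 already contain {triangle, star, square, hexagon, circle} — every symbol — so nothing can go there. The grid has no valid completion.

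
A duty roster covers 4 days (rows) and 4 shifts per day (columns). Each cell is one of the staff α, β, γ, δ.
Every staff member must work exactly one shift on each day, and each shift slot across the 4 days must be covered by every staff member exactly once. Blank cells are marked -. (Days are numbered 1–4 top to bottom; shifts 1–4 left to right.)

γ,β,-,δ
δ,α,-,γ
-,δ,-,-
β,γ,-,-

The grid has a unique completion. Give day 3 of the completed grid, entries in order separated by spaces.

α δ γ β

Day 3, shift 1: day 3 has {δ} and shift 1 has {β, γ, δ}, leaving only α.
Day 3, shift 4: day 3 has {α, δ} and shift 4 has {γ, δ}, leaving only β.
Day 3, shift 3: day 3 has {α, β, δ} and shift 3 has {}, leaving only γ.
So day 3 reads: α δ γ β.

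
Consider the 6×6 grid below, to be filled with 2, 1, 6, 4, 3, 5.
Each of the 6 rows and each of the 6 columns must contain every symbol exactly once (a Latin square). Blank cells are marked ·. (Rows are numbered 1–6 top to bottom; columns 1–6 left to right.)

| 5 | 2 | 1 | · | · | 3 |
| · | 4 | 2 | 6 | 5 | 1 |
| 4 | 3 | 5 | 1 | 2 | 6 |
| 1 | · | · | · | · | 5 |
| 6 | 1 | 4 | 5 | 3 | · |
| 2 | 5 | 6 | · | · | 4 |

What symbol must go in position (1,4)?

Row 1 already has {2, 1, 3, 5} and column 4 already has {1, 6, 5}, so row 1, column 4 must be 4.

4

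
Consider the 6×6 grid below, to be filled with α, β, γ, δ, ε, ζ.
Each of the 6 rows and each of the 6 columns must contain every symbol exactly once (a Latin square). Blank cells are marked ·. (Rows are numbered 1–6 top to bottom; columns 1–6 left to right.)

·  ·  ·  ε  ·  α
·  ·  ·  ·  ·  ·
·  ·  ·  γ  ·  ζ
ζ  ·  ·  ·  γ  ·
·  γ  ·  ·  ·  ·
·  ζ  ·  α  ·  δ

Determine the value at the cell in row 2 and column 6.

γ

Row 2, column 6 is narrowed to {β, γ, ε}.
If it were β, then row 5, column 6 would be left with no valid symbol.
If it were ε, then row 5, column 6 would be left with no valid symbol.
So row 2, column 6 must be γ.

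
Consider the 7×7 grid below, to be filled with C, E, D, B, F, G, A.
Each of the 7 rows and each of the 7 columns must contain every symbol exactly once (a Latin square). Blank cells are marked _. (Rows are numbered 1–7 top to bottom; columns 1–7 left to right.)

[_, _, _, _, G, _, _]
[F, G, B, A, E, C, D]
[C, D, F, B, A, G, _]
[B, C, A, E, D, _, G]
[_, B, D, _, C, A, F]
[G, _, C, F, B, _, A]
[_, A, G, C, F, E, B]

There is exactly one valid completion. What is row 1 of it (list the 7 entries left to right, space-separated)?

A F E D G B C

Row 1, column 3: row 1 has {G} and column 3 has {C, D, B, F, G, A}, leaving only E.
Row 1, column 2: row 1 has {E, G} and column 2 has {C, D, B, G, A}, leaving only F.
Row 1, column 4: row 1 has {E, F, G} and column 4 has {C, E, B, F, A}, leaving only D.
Row 1, column 1: row 1 has {E, D, F, G} and column 1 has {C, B, F, G}, leaving only A.
Row 1, column 6: row 1 has {E, D, F, G, A} and column 6 has {C, E, G, A}, leaving only B.
Row 1, column 7: row 1 has {E, D, B, F, G, A} and column 7 has {D, B, F, G, A}, leaving only C.
So row 1 reads: A F E D G B C.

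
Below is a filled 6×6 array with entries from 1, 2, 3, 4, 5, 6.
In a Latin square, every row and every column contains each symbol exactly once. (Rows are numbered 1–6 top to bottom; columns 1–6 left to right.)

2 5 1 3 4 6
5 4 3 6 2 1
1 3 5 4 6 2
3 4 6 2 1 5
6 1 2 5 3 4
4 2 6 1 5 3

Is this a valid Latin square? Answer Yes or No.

Every row is a permutation, but column 3 contains 6 twice (at rows 4 and 6).

No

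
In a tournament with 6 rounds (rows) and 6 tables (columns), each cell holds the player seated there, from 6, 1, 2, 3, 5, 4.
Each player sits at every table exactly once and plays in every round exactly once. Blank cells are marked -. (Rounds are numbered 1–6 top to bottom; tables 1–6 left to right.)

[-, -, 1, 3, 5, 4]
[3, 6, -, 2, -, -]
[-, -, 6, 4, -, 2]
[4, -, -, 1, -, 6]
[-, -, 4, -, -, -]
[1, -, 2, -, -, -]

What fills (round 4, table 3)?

Round 1, table 2: round 1 has {1, 3, 5, 4} and table 2 has {6}, leaving only 2.
Round 1, table 1: round 1 has {1, 2, 3, 5, 4} and table 1 has {1, 3, 4}, leaving only 6.
Round 2, table 3: round 2 has {6, 2, 3} and table 3 has {6, 1, 2, 4}, leaving only 5.
Round 4 already has {6, 1, 4} and table 3 already has {6, 1, 2, 5, 4}, so round 4, table 3 must be 3.

3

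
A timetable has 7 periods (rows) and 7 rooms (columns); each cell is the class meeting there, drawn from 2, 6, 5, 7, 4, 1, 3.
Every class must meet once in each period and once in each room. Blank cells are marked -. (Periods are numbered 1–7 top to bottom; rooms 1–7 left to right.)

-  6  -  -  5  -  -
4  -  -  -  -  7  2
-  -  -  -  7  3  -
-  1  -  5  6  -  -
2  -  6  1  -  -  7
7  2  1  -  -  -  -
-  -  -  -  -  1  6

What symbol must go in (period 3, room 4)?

2

Period 4, room 1: period 4 has {6, 5, 1} and room 1 has {2, 7, 4}, leaving only 3.
Period 1, room 1: period 1 has {6, 5} and room 1 has {2, 7, 4, 3}, leaving only 1.
Period 4, room 7: period 4 has {6, 5, 1, 3} and room 7 has {2, 6, 7}, leaving only 4.
Period 1, room 7: period 1 has {6, 5, 1} and room 7 has {2, 6, 7, 4}, leaving only 3.
Period 4, room 6: period 4 has {6, 5, 4, 1, 3} and room 6 has {7, 1, 3}, leaving only 2.
Period 1, room 6: period 1 has {6, 5, 1, 3} and room 6 has {2, 7, 1, 3}, leaving only 4.
Period 4, room 3: period 4 has {2, 6, 5, 4, 1, 3} and room 3 has {6, 1}, leaving only 7.
Period 1, room 3: period 1 has {6, 5, 4, 1, 3} and room 3 has {6, 7, 1}, leaving only 2.
Period 1, room 4: period 1 has {2, 6, 5, 4, 1, 3} and room 4 has {5, 1}, leaving only 7.
Period 5, room 6: period 5 has {2, 6, 7, 1} and room 6 has {2, 7, 4, 1, 3}, leaving only 5.
Period 6, room 6: period 6 has {2, 7, 1} and room 6 has {2, 5, 7, 4, 1, 3}, leaving only 6.
Period 6, room 7: period 6 has {2, 6, 7, 1} and room 7 has {2, 6, 7, 4, 3}, leaving only 5.
Period 3, room 7: period 3 has {7, 3} and room 7 has {2, 6, 5, 7, 4, 3}, leaving only 1.
Period 7, room 1: period 7 has {6, 1} and room 1 has {2, 7, 4, 1, 3}, leaving only 5.
Period 3, room 1: period 3 has {7, 1, 3} and room 1 has {2, 5, 7, 4, 1, 3}, leaving only 6.
Period 3, room 4 is narrowed to {2, 4}.
If it were 4, then period 3, room 3 would be left with no valid symbol.
So period 3, room 4 must be 2.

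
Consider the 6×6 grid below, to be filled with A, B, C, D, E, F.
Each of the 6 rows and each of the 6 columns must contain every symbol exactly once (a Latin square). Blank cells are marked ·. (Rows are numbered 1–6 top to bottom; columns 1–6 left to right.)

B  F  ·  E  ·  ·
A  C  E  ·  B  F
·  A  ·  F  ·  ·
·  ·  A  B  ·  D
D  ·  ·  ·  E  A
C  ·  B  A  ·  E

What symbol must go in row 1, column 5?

Row 1, column 6: row 1 has {B, E, F} and column 6 has {A, D, E, F}, leaving only C.
Row 1, column 3: row 1 has {B, C, E, F} and column 3 has {A, B, E}, leaving only D.
Row 1 already has {B, C, D, E, F} and column 5 already has {B, E}, so row 1, column 5 must be A.

A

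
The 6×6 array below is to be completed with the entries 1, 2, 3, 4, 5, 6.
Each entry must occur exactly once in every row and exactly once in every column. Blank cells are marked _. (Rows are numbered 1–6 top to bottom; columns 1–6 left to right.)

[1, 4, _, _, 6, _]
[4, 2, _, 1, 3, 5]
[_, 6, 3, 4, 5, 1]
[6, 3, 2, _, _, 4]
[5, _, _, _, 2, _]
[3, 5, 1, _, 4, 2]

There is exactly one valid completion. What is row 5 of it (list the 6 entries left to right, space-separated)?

5 1 4 3 2 6

Row 5, column 2: row 5 has {2, 5} and column 2 has {2, 3, 4, 5, 6}, leaving only 1.
Row 1, column 3: row 1 has {1, 4, 6} and column 3 has {1, 2, 3}, leaving only 5.
Row 1, column 6: row 1 has {1, 4, 5, 6} and column 6 has {1, 2, 4, 5}, leaving only 3.
Row 5, column 6: row 5 has {1, 2, 5} and column 6 has {1, 2, 3, 4, 5}, leaving only 6.
Row 5, column 3: row 5 has {1, 2, 5, 6} and column 3 has {1, 2, 3, 5}, leaving only 4.
Row 5, column 4: row 5 has {1, 2, 4, 5, 6} and column 4 has {1, 4}, leaving only 3.
So row 5 reads: 5 1 4 3 2 6.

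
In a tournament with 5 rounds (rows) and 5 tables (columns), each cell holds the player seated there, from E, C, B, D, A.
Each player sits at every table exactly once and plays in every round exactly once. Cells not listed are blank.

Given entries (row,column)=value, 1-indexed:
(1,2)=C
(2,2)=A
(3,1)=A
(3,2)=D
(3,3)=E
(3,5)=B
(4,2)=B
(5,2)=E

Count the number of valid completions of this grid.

56

Round 1, table 1: eliminating its round and table leaves {E, B, D}.
Round 1, table 3: eliminating its round and table leaves {B, D, A}.
Round 1, table 4: eliminating its round and table leaves {E, B, D, A}.
Round 1, table 5: eliminating its round and table leaves {E, D, A}.
Round 2, table 1: eliminating its round and table leaves {E, C, B, D}.
Round 2, table 3: eliminating its round and table leaves {C, B, D}.
Round 2, table 4: eliminating its round and table leaves {E, C, B, D}.
Round 2, table 5: eliminating its round and table leaves {E, C, D}.
Round 3, table 4: eliminating its round and table leaves {C}.
Round 4, table 1: eliminating its round and table leaves {E, C, D}.
Round 4, table 3: eliminating its round and table leaves {C, D, A}.
Round 4, table 4: eliminating its round and table leaves {E, C, D, A}.
Round 4, table 5: eliminating its round and table leaves {E, C, D, A}.
Round 5, table 1: eliminating its round and table leaves {C, B, D}.
Round 5, table 3: eliminating its round and table leaves {C, B, D, A}.
Round 5, table 4: eliminating its round and table leaves {C, B, D, A}.
Round 5, table 5: eliminating its round and table leaves {C, D, A}.
Enumerating the assignments across these blanks that avoid any round or table repeat gives 56 completions.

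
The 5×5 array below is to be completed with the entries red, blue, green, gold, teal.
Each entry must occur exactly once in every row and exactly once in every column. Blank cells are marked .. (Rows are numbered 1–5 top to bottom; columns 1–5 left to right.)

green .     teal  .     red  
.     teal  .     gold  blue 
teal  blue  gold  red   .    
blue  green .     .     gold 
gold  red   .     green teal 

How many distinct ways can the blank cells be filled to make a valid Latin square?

Row 1, column 2: eliminating its row and column leaves {gold}.
Row 1, column 4: eliminating its row and column leaves {blue}.
Row 2, column 1: eliminating its row and column leaves {red}.
Row 2, column 3: eliminating its row and column leaves {red, green}.
Row 3, column 5: eliminating its row and column leaves {green}.
Row 4, column 3: eliminating its row and column leaves {red}.
Row 4, column 4: eliminating its row and column leaves {teal}.
Row 5, column 3: eliminating its row and column leaves {blue}.
Only one assignment across all blanks avoids any row or column repeat, giving 1 completion.

1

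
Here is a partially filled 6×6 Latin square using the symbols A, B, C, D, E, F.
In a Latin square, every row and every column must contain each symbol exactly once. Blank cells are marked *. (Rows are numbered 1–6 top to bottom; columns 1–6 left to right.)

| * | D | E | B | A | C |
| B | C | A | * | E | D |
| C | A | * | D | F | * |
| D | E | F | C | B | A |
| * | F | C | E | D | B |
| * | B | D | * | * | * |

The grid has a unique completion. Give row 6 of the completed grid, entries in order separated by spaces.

E B D A C F

Row 6, column 5: row 6 has {B, D} and column 5 has {A, B, D, E, F}, leaving only C.
Row 1, column 1: row 1 has {A, B, C, D, E} and column 1 has {B, C, D}, leaving only F.
Row 2, column 4: row 2 has {A, B, C, D, E} and column 4 has {B, C, D, E}, leaving only F.
Row 6, column 4: row 6 has {B, C, D} and column 4 has {B, C, D, E, F}, leaving only A.
Row 6, column 1: row 6 has {A, B, C, D} and column 1 has {B, C, D, F}, leaving only E.
Row 6, column 6: row 6 has {A, B, C, D, E} and column 6 has {A, B, C, D}, leaving only F.
So row 6 reads: E B D A C F.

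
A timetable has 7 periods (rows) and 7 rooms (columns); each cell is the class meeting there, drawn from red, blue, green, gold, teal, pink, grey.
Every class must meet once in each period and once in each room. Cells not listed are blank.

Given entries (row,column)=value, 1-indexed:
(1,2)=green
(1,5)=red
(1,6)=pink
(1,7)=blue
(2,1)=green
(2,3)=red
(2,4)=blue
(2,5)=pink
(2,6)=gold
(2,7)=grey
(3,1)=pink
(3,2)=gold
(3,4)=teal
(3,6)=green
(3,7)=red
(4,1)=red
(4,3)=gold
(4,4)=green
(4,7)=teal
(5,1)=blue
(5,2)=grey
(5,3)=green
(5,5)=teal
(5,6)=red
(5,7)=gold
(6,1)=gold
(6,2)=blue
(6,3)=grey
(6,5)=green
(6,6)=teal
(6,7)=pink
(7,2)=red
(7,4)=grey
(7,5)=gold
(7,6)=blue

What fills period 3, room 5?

grey

Period 1, room 3: period 1 has {red, blue, green, pink} and room 3 has {red, green, gold, grey}, leaving only teal.
Period 1, room 1: period 1 has {red, blue, green, teal, pink} and room 1 has {red, blue, green, gold, pink}, leaving only grey.
Period 1, room 4: period 1 has {red, blue, green, teal, pink, grey} and room 4 has {blue, green, teal, grey}, leaving only gold.
Period 2, room 2: period 2 has {red, blue, green, gold, pink, grey} and room 2 has {red, blue, green, gold, grey}, leaving only teal.
Period 3, room 3: period 3 has {red, green, gold, teal, pink} and room 3 has {red, green, gold, teal, grey}, leaving only blue.
Period 3 already has {red, blue, green, gold, teal, pink} and room 5 already has {red, green, gold, teal, pink}, so period 3, room 5 must be grey.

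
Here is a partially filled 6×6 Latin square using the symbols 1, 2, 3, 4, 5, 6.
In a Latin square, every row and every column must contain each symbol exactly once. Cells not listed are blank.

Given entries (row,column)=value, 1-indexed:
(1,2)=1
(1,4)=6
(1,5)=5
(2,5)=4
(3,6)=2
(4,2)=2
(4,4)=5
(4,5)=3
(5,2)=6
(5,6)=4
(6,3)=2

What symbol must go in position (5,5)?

2

Row 1, column 6: row 1 has {1, 5, 6} and column 6 has {2, 4}, leaving only 3.
Row 1, column 3: row 1 has {1, 3, 5, 6} and column 3 has {2}, leaving only 4.
Row 1, column 1: row 1 has {1, 3, 4, 5, 6} and column 1 has {}, leaving only 2.
Row 5, column 5 is narrowed to {1, 2}.
If it were 1, then row 6, column 5 would be left with no valid symbol.
So row 5, column 5 must be 2.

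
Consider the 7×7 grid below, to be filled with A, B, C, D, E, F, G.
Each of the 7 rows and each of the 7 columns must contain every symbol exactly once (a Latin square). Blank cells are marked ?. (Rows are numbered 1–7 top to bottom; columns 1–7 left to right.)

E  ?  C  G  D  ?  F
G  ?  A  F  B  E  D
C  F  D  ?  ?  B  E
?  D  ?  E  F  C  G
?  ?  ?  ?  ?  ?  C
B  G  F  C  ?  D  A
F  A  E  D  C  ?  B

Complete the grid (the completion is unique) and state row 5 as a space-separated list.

D E G B A F C

Row 1, column 2: row 1 has {C, D, E, F, G} and column 2 has {A, D, F, G}, leaving only B.
Row 5, column 2: row 5 has {C} and column 2 has {A, B, D, F, G}, leaving only E.
Row 1, column 6: row 1 has {B, C, D, E, F, G} and column 6 has {B, C, D, E}, leaving only A.
Row 2, column 2: row 2 has {A, B, D, E, F, G} and column 2 has {A, B, D, E, F, G}, leaving only C.
Row 3, column 4: row 3 has {B, C, D, E, F} and column 4 has {C, D, E, F, G}, leaving only A.
Row 5, column 4: row 5 has {C, E} and column 4 has {A, C, D, E, F, G}, leaving only B.
Row 5, column 3: row 5 has {B, C, E} and column 3 has {A, C, D, E, F}, leaving only G.
Row 5, column 5: row 5 has {B, C, E, G} and column 5 has {B, C, D, F}, leaving only A.
Row 5, column 1: row 5 has {A, B, C, E, G} and column 1 has {B, C, E, F, G}, leaving only D.
Row 5, column 6: row 5 has {A, B, C, D, E, G} and column 6 has {A, B, C, D, E}, leaving only F.
So row 5 reads: D E G B A F C.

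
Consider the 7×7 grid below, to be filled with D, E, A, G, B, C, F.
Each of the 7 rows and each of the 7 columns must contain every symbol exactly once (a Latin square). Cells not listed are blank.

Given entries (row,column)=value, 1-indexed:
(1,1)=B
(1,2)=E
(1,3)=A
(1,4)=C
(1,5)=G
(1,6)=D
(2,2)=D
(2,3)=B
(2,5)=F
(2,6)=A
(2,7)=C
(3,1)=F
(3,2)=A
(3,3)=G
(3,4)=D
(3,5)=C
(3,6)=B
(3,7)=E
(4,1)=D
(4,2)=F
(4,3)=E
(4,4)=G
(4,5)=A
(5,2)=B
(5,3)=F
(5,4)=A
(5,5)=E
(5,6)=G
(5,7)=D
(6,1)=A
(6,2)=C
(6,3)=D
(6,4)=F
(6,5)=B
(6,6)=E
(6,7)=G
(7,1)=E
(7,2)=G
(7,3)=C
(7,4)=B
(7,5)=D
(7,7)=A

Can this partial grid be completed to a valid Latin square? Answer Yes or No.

Yes

No row or column among the givens repeats a symbol, and propagating forced cells runs into no contradiction.
One valid completion exists (for instance, B E A C G D F / G D B E F A C / F A G D C B E / D F E G A C B / C B F A E G D / A C D F B E G / E G C B D F A).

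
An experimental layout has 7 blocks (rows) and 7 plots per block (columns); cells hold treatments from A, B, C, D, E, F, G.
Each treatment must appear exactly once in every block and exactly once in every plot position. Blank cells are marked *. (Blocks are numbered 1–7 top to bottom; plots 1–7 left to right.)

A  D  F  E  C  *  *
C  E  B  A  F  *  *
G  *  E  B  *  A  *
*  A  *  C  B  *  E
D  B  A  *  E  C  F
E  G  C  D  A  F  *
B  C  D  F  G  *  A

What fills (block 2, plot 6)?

Block 3, plot 2: block 3 has {A, B, E, G} and plot 2 has {A, B, C, D, E, G}, leaving only F.
Block 3, plot 5: block 3 has {A, B, E, F, G} and plot 5 has {A, B, C, E, F, G}, leaving only D.
Block 3, plot 7: block 3 has {A, B, D, E, F, G} and plot 7 has {A, E, F}, leaving only C.
Block 4, plot 1: block 4 has {A, B, C, E} and plot 1 has {A, B, C, D, E, G}, leaving only F.
Block 4, plot 3: block 4 has {A, B, C, E, F} and plot 3 has {A, B, C, D, E, F}, leaving only G.
Block 4, plot 6: block 4 has {A, B, C, E, F, G} and plot 6 has {A, C, F}, leaving only D.
Block 2 already has {A, B, C, E, F} and plot 6 already has {A, C, D, F}, so block 2, plot 6 must be G.

G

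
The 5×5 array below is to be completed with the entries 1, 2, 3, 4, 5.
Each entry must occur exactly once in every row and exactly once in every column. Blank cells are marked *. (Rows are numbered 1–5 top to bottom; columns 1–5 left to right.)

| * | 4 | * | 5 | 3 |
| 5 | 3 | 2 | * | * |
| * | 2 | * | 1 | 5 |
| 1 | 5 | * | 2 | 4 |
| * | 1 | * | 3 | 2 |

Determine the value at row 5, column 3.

5

Row 1, column 1: row 1 has {3, 4, 5} and column 1 has {1, 5}, leaving only 2.
Row 1, column 3: row 1 has {2, 3, 4, 5} and column 3 has {2}, leaving only 1.
Row 2, column 4: row 2 has {2, 3, 5} and column 4 has {1, 2, 3, 5}, leaving only 4.
Row 2, column 5: row 2 has {2, 3, 4, 5} and column 5 has {2, 3, 4, 5}, leaving only 1.
Row 4, column 3: row 4 has {1, 2, 4, 5} and column 3 has {1, 2}, leaving only 3.
Row 3, column 3: row 3 has {1, 2, 5} and column 3 has {1, 2, 3}, leaving only 4.
Row 5 already has {1, 2, 3} and column 3 already has {1, 2, 3, 4}, so row 5, column 3 must be 5.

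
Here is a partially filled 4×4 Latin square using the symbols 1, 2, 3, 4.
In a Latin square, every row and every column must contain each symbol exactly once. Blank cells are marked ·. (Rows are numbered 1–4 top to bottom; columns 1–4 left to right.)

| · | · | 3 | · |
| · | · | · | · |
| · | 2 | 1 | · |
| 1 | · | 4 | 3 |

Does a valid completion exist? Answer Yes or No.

No

Row 4, column 2: row 4 together with column 2 already contain {1, 2, 3, 4} — every symbol — so nothing can go there. The grid has no valid completion.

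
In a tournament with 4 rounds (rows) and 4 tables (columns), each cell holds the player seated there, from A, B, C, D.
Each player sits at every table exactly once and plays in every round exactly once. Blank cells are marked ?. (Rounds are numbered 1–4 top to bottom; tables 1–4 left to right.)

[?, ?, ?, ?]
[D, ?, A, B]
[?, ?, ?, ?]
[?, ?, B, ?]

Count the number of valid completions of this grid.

Round 1, table 1: eliminating its round and table leaves {A, B, C}.
Round 1, table 2: eliminating its round and table leaves {A, B, C, D}.
Round 1, table 3: eliminating its round and table leaves {C, D}.
Round 1, table 4: eliminating its round and table leaves {A, C, D}.
Round 2, table 2: eliminating its round and table leaves {C}.
Round 3, table 1: eliminating its round and table leaves {A, B, C}.
Round 3, table 2: eliminating its round and table leaves {A, B, C, D}.
Round 3, table 3: eliminating its round and table leaves {C, D}.
Round 3, table 4: eliminating its round and table leaves {A, C, D}.
Round 4, table 1: eliminating its round and table leaves {A, C}.
Round 4, table 2: eliminating its round and table leaves {A, C, D}.
Round 4, table 4: eliminating its round and table leaves {A, C, D}.
Enumerating the assignments across these blanks that avoid any round or table repeat gives 8 completions.

8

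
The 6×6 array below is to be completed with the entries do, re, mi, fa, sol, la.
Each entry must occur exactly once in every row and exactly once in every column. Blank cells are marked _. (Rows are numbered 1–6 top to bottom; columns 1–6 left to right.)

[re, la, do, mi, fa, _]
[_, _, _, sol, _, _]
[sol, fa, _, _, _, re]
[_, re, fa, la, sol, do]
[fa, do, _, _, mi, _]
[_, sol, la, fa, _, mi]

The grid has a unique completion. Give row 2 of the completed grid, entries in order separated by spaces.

Row 2, column 2: row 2 has {sol} and column 2 has {do, re, fa, sol, la}, leaving only mi.
Row 2, column 3: row 2 has {mi, sol} and column 3 has {do, fa, la}, leaving only re.
Row 1, column 6: row 1 has {do, re, mi, fa, la} and column 6 has {do, re, mi}, leaving only sol.
Row 3, column 3: row 3 has {re, fa, sol} and column 3 has {do, re, fa, la}, leaving only mi.
Row 3, column 4: row 3 has {re, mi, fa, sol} and column 4 has {mi, fa, sol, la}, leaving only do.
Row 3, column 5: row 3 has {do, re, mi, fa, sol} and column 5 has {mi, fa, sol}, leaving only la.
Row 2, column 5: row 2 has {re, mi, sol} and column 5 has {mi, fa, sol, la}, leaving only do.
Row 2, column 1: row 2 has {do, re, mi, sol} and column 1 has {re, fa, sol}, leaving only la.
Row 2, column 6: row 2 has {do, re, mi, sol, la} and column 6 has {do, re, mi, sol}, leaving only fa.
So row 2 reads: la mi re sol do fa.

la mi re sol do fa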